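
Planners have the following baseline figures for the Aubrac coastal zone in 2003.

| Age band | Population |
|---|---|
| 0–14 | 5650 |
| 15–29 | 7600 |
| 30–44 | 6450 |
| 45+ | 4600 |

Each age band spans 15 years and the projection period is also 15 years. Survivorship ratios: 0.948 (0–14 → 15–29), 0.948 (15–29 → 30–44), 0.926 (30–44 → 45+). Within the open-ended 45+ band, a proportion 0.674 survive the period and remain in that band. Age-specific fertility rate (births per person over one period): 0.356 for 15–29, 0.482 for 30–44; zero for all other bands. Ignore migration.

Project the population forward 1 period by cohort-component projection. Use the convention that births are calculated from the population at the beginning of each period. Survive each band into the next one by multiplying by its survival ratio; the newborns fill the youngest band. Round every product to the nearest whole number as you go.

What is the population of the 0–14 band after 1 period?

(Groups numbered youngest = 1 to oldest = 4.)
[period 1]
Births: 7600 * 0.356 = 2706, 6450 * 0.482 = 3109 ⇒ total 5815
Group 2: 5650 * 0.948 = 5356
Group 3: 7600 * 0.948 = 7205
Group 4: 6450 * 0.926 + 4600 * 0.674 = 5973 + 3100 = 9073
Giving 5815 / 5356 / 7205 / 9073.

5815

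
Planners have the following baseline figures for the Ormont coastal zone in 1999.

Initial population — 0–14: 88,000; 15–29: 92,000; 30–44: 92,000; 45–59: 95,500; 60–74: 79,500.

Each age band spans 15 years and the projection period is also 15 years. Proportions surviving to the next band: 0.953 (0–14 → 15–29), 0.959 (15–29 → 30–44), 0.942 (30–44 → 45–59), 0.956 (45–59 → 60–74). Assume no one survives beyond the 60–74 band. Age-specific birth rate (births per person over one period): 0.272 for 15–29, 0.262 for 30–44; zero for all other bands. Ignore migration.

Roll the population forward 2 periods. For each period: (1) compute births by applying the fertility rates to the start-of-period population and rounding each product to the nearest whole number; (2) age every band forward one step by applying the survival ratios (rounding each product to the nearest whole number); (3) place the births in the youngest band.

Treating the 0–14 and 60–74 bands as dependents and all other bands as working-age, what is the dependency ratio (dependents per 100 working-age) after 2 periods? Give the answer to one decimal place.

Call the bands 1 to 5, youngest first.
Period 1:
Births: 92000 × 0.272 = 25024, 92000 × 0.262 = 24104 → 49128
Band 2: 88000 × 0.953 = 83864
Band 3: 92000 × 0.959 = 88228
Band 4: 92000 × 0.942 = 86664
Band 5: 95500 × 0.956 = 91298
End of period: [49128, 83864, 88228, 86664, 91298]
Period 2:
Births: 83864 × 0.272 = 22811, 88228 × 0.262 = 23116 → 45927
Band 2: 49128 × 0.953 = 46819
Band 3: 83864 × 0.959 = 80426
Band 4: 88228 × 0.942 = 83111
Band 5: 86664 × 0.956 = 82851
End of period: [45927, 46819, 80426, 83111, 82851]
Dependents (band 0–14 + band 60–74) = 45927 + 82851 = 128778; working-age = 210356; ratio = 128778/210356 × 100 = 61.2

61.2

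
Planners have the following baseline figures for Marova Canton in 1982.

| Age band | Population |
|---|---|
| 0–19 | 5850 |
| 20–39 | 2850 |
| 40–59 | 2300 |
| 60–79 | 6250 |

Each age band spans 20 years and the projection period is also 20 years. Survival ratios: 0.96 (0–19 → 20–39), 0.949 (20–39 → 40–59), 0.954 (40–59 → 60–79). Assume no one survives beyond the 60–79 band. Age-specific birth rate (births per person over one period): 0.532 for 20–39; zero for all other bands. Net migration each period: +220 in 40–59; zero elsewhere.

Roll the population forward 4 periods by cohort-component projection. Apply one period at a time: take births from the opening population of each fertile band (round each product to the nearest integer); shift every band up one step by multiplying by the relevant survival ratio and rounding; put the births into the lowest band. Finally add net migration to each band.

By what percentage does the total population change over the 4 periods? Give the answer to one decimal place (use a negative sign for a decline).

-60.9

[period 1]
Births: 2850 × 0.532 = 1516
20–39: 5850 × 0.96 = 5616
40–59: 2850 × 0.949 = 2705
60–79: 2300 × 0.954 = 2194
Net migration: 40–59 + 220 → 2925
→ [1516, 5616, 2925, 2194]
[period 2]
Births: 5616 × 0.532 = 2988
20–39: 1516 × 0.96 = 1455
40–59: 5616 × 0.949 = 5330
60–79: 2925 × 0.954 = 2790
Net migration: 40–59 + 220 → 5550
→ [2988, 1455, 5550, 2790]
[period 3]
Births: 1455 × 0.532 = 774
20–39: 2988 × 0.96 = 2868
40–59: 1455 × 0.949 = 1381
60–79: 5550 × 0.954 = 5295
Net migration: 40–59 + 220 → 1601
→ [774, 2868, 1601, 5295]
[period 4]
Births: 2868 × 0.532 = 1526
20–39: 774 × 0.96 = 743
40–59: 2868 × 0.949 = 2722
60–79: 1601 × 0.954 = 1527
Net migration: 40–59 + 220 → 2942
→ [1526, 743, 2942, 1527]
Total: 17250 → 6738; change = -10512; percentage change = -60.9%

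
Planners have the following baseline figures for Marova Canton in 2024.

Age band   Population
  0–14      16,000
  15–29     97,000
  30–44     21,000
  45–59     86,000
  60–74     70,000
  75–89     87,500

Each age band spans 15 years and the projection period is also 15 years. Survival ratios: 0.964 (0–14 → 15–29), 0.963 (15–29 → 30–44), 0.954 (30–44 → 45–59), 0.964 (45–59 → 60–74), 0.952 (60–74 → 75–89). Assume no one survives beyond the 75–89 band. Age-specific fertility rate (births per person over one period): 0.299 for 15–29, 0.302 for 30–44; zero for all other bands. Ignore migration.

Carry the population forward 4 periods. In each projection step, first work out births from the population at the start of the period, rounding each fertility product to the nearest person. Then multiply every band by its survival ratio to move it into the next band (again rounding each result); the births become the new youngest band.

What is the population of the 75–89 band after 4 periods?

Period 1:
Births: 97000 × 0.299 = 29003  |  21000 × 0.302 = 6342 ⇒ total 35345
15–29: 16000 × 0.964 = 15424
30–44: 97000 × 0.963 = 93411
45–59: 21000 × 0.954 = 20034
60–74: 86000 × 0.964 = 82904
75–89: 70000 × 0.952 = 66640
→ [35345, 15424, 93411, 20034, 82904, 66640]
Period 2:
Births: 15424 × 0.299 = 4612  |  93411 × 0.302 = 28210 ⇒ total 32822
15–29: 35345 × 0.964 = 34073
30–44: 15424 × 0.963 = 14853
45–59: 93411 × 0.954 = 89114
60–74: 20034 × 0.964 = 19313
75–89: 82904 × 0.952 = 78925
→ [32822, 34073, 14853, 89114, 19313, 78925]
Period 3:
Births: 34073 × 0.299 = 10188  |  14853 × 0.302 = 4486 ⇒ total 14674
15–29: 32822 × 0.964 = 31640
30–44: 34073 × 0.963 = 32812
45–59: 14853 × 0.954 = 14170
60–74: 89114 × 0.964 = 85906
75–89: 19313 × 0.952 = 18386
→ [14674, 31640, 32812, 14170, 85906, 18386]
Period 4:
Births: 31640 × 0.299 = 9460  |  32812 × 0.302 = 9909 ⇒ total 19369
15–29: 14674 × 0.964 = 14146
30–44: 31640 × 0.963 = 30469
45–59: 32812 × 0.954 = 31303
60–74: 14170 × 0.964 = 13660
75–89: 85906 × 0.952 = 81783
→ [19369, 14146, 30469, 31303, 13660, 81783]

81783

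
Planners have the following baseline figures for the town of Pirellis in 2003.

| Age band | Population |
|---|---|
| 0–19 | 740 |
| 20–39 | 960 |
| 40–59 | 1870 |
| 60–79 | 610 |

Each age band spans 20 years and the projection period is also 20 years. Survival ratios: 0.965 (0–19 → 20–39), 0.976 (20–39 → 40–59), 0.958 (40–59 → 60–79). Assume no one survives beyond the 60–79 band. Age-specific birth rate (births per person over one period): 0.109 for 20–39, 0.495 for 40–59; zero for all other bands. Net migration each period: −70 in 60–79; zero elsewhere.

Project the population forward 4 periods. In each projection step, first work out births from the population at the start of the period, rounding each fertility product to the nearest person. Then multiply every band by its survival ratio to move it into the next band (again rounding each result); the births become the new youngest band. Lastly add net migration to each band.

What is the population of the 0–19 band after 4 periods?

538

[period 1]
Births: 960 × 0.109 = 105  |  1870 × 0.495 = 926 → 1031
20–39: 740 × 0.965 = 714
40–59: 960 × 0.976 = 937
60–79: 1870 × 0.958 = 1791
Net migration: 60–79 − 70 → 1721
End of period: [1031, 714, 937, 1721]
[period 2]
Births: 714 × 0.109 = 78  |  937 × 0.495 = 464 → 542
20–39: 1031 × 0.965 = 995
40–59: 714 × 0.976 = 697
60–79: 937 × 0.958 = 898
Net migration: 60–79 − 70 → 828
End of period: [542, 995, 697, 828]
[period 3]
Births: 995 × 0.109 = 108  |  697 × 0.495 = 345 → 453
20–39: 542 × 0.965 = 523
40–59: 995 × 0.976 = 971
60–79: 697 × 0.958 = 668
Net migration: 60–79 − 70 → 598
End of period: [453, 523, 971, 598]
[period 4]
Births: 523 × 0.109 = 57  |  971 × 0.495 = 481 → 538
20–39: 453 × 0.965 = 437
40–59: 523 × 0.976 = 510
60–79: 971 × 0.958 = 930
Net migration: 60–79 − 70 → 860
End of period: [538, 437, 510, 860]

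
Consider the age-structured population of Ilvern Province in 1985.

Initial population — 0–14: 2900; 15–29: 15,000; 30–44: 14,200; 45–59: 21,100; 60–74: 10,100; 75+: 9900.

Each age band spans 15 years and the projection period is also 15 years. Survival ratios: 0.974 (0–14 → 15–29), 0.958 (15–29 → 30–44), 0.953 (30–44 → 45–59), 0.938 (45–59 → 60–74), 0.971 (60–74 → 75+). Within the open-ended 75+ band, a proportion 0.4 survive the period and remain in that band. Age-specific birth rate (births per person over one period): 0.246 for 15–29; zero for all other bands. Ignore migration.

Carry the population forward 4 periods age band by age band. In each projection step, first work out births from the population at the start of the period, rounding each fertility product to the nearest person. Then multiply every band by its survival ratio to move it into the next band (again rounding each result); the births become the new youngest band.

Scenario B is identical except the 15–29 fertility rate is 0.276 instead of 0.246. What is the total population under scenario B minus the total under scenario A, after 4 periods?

745

— Period 1 —
Births: 15000 × 0.246 = 3690
15–29: 2900 × 0.974 = 2825
30–44: 15000 × 0.958 = 14370
45–59: 14200 × 0.953 = 13533
60–74: 21100 × 0.938 = 19792
75+: 10100 × 0.971 + 9900 × 0.4 = 9807 + 3960 = 13767
→ [3690, 2825, 14370, 13533, 19792, 13767]
— Period 2 —
Births: 2825 × 0.246 = 695
15–29: 3690 × 0.974 = 3594
30–44: 2825 × 0.958 = 2706
45–59: 14370 × 0.953 = 13695
60–74: 13533 × 0.938 = 12694
75+: 19792 × 0.971 + 13767 × 0.4 = 19218 + 5507 = 24725
→ [695, 3594, 2706, 13695, 12694, 24725]
— Period 3 —
Births: 3594 × 0.246 = 884
15–29: 695 × 0.974 = 677
30–44: 3594 × 0.958 = 3443
45–59: 2706 × 0.953 = 2579
60–74: 13695 × 0.938 = 12846
75+: 12694 × 0.971 + 24725 × 0.4 = 12326 + 9890 = 22216
→ [884, 677, 3443, 2579, 12846, 22216]
— Period 4 —
Births: 677 × 0.246 = 167
15–29: 884 × 0.974 = 861
30–44: 677 × 0.958 = 649
45–59: 3443 × 0.953 = 3281
60–74: 2579 × 0.938 = 2419
75+: 12846 × 0.971 + 22216 × 0.4 = 12473 + 8886 = 21359
→ [167, 861, 649, 3281, 2419, 21359]
Scenario A total after 4 periods: 28736
Scenario B projection —
— Period 1 —
Births: 15000 × 0.276 = 4140
15–29: 2900 × 0.974 = 2825
30–44: 15000 × 0.958 = 14370
45–59: 14200 × 0.953 = 13533
60–74: 21100 × 0.938 = 19792
75+: 10100 × 0.971 + 9900 × 0.4 = 9807 + 3960 = 13767
→ [4140, 2825, 14370, 13533, 19792, 13767]
— Period 2 —
Births: 2825 × 0.276 = 780
15–29: 4140 × 0.974 = 4032
30–44: 2825 × 0.958 = 2706
45–59: 14370 × 0.953 = 13695
60–74: 13533 × 0.938 = 12694
75+: 19792 × 0.971 + 13767 × 0.4 = 19218 + 5507 = 24725
→ [780, 4032, 2706, 13695, 12694, 24725]
— Period 3 —
Births: 4032 × 0.276 = 1113
15–29: 780 × 0.974 = 760
30–44: 4032 × 0.958 = 3863
45–59: 2706 × 0.953 = 2579
60–74: 13695 × 0.938 = 12846
75+: 12694 × 0.971 + 24725 × 0.4 = 12326 + 9890 = 22216
→ [1113, 760, 3863, 2579, 12846, 22216]
— Period 4 —
Births: 760 × 0.276 = 210
15–29: 1113 × 0.974 = 1084
30–44: 760 × 0.958 = 728
45–59: 3863 × 0.953 = 3681
60–74: 2579 × 0.938 = 2419
75+: 12846 × 0.971 + 22216 × 0.4 = 12473 + 8886 = 21359
→ [210, 1084, 728, 3681, 2419, 21359]
Scenario B total after 4 periods: 29481
Difference B − A = 29481 − 28736 = 745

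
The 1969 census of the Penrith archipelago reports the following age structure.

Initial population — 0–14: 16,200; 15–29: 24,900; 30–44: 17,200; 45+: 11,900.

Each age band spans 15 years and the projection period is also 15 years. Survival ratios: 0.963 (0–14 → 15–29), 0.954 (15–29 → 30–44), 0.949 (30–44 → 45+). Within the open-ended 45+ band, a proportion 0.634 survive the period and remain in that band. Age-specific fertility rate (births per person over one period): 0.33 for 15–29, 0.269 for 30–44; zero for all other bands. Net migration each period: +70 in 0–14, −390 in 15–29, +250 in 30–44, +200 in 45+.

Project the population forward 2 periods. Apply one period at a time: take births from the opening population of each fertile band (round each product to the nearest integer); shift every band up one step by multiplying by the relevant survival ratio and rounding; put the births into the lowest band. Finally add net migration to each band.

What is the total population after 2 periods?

76594

Call the bands 1 to 4, youngest first.
After projecting period 1:
Births: 24900 × 0.33 = 8217 ; 17200 × 0.269 = 4627 — total 12844
Band 2: 16200 × 0.963 = 15601
Band 3: 24900 × 0.954 = 23755
Band 4: 17200 × 0.949 + 11900 × 0.634 = 16323 + 7545 = 23868
Net migration: Band 1 + 70 → 12914; Band 2 − 390 → 15211; Band 3 + 250 → 24005; Band 4 + 200 → 24068
Population now: 0–14=12914, 15–29=15211, 30–44=24005, 45+=24068
After projecting period 2:
Births: 15211 × 0.33 = 5020 ; 24005 × 0.269 = 6457 — total 11477
Band 2: 12914 × 0.963 = 12436
Band 3: 15211 × 0.954 = 14511
Band 4: 24005 × 0.949 + 24068 × 0.634 = 22781 + 15259 = 38040
Net migration: Band 1 + 70 → 11547; Band 2 − 390 → 12046; Band 3 + 250 → 14761; Band 4 + 200 → 38240
Population now: 0–14=11547, 15–29=12046, 30–44=14761, 45+=38240
Total after period 2: 11547 + 12046 + 14761 + 38240 = 76594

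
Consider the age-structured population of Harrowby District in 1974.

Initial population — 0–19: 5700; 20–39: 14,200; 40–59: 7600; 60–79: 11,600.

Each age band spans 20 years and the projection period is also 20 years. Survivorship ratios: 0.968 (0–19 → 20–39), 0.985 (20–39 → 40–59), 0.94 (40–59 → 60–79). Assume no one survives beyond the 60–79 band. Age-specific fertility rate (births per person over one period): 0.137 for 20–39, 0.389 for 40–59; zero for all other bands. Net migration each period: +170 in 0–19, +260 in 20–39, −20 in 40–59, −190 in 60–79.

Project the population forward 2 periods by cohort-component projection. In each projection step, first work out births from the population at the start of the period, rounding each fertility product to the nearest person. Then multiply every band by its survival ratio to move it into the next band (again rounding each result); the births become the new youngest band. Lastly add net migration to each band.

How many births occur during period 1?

4901

After projecting period 1:
Births: 14200 * 0.137 = 1945 ; 7600 * 0.389 = 2956 — total 4901
20–39: 5700 * 0.968 = 5518
40–59: 14200 * 0.985 = 13987
60–79: 7600 * 0.94 = 7144
Net migration: 0–19 + 170 → 5071; 20–39 + 260 → 5778; 40–59 − 20 → 13967; 60–79 − 190 → 6954
End of period: [5071, 5778, 13967, 6954]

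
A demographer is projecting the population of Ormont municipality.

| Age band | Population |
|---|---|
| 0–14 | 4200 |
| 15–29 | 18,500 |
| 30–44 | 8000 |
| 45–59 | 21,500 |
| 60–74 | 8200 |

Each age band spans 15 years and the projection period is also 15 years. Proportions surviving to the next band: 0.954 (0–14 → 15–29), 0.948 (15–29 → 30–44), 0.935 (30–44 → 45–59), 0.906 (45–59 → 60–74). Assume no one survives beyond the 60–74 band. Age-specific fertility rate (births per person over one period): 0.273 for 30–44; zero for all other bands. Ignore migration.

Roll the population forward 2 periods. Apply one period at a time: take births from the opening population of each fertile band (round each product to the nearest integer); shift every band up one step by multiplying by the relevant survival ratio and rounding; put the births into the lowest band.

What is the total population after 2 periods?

33846

Let band 1 be 0–14 through band 5 = 60–74.
— Period 1 —
Births: 8000 × 0.273 = 2184
Band 2: 4200 × 0.954 = 4007
Band 3: 18500 × 0.948 = 17538
Band 4: 8000 × 0.935 = 7480
Band 5: 21500 × 0.906 = 19479
Population now: 0–14=2184, 15–29=4007, 30–44=17538, 45–59=7480, 60–74=19479
— Period 2 —
Births: 17538 × 0.273 = 4788
Band 2: 2184 × 0.954 = 2084
Band 3: 4007 × 0.948 = 3799
Band 4: 17538 × 0.935 = 16398
Band 5: 7480 × 0.906 = 6777
Population now: 0–14=4788, 15–29=2084, 30–44=3799, 45–59=16398, 60–74=6777
Total after period 2: 4788 + 2084 + 3799 + 16398 + 6777 = 33846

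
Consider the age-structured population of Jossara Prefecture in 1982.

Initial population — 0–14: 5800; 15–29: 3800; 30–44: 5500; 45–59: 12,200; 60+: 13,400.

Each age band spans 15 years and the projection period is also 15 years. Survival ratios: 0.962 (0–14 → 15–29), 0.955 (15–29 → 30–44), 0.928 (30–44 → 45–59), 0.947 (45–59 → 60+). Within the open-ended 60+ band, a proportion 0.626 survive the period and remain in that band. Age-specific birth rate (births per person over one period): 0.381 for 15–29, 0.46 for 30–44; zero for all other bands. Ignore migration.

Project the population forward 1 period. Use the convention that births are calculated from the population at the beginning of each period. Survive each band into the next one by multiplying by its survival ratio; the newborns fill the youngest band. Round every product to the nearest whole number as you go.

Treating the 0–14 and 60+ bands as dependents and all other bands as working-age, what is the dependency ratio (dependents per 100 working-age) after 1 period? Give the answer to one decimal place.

Period 1.
Births: 3800 × 0.381 = 1448  |  5500 × 0.46 = 2530 — total 3978
15–29: 5800 × 0.962 = 5580
30–44: 3800 × 0.955 = 3629
45–59: 5500 × 0.928 = 5104
60+: 12200 × 0.947 + 13400 × 0.626 = 11553 + 8388 = 19941
Giving 3978 / 5580 / 3629 / 5104 / 19941.
Dependents (band 0–14 + band 60+) = 3978 + 19941 = 23919; working-age = 14313; ratio = 23919/14313 × 100 = 167.1

167.1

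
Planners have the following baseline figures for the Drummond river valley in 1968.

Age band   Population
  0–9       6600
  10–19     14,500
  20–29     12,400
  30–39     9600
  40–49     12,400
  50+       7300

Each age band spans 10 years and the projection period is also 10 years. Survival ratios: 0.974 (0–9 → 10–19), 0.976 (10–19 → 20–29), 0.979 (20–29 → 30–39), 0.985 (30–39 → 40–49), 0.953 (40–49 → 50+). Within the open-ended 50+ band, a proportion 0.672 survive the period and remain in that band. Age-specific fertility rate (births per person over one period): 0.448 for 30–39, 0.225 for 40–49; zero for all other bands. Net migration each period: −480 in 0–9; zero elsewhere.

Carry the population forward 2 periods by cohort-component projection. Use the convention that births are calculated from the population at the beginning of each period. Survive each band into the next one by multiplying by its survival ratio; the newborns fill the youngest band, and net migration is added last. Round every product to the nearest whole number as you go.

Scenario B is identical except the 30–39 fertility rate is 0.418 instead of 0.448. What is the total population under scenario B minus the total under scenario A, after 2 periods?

-644

(Groups numbered youngest = 1 to oldest = 6.)
After projecting period 1:
Births: 9600 * 0.448 = 4301  |  12400 * 0.225 = 2790 ⇒ total 7091
Group 2: 6600 * 0.974 = 6428
Group 3: 14500 * 0.976 = 14152
Group 4: 12400 * 0.979 = 12140
Group 5: 9600 * 0.985 = 9456
Group 6: 12400 * 0.953 + 7300 * 0.672 = 11817 + 4906 = 16723
Net migration: Group 1 − 480 → 6611
End of period: [6611, 6428, 14152, 12140, 9456, 16723]
After projecting period 2:
Births: 12140 * 0.448 = 5439  |  9456 * 0.225 = 2128 ⇒ total 7567
Group 2: 6611 * 0.974 = 6439
Group 3: 6428 * 0.976 = 6274
Group 4: 14152 * 0.979 = 13855
Group 5: 12140 * 0.985 = 11958
Group 6: 9456 * 0.953 + 16723 * 0.672 = 9012 + 11238 = 20250
Net migration: Group 1 − 480 → 7087
End of period: [7087, 6439, 6274, 13855, 11958, 20250]
Scenario A total after 2 periods: 65863
Scenario B projection —
After projecting period 1:
Births: 9600 * 0.418 = 4013  |  12400 * 0.225 = 2790 ⇒ total 6803
Group 2: 6600 * 0.974 = 6428
Group 3: 14500 * 0.976 = 14152
Group 4: 12400 * 0.979 = 12140
Group 5: 9600 * 0.985 = 9456
Group 6: 12400 * 0.953 + 7300 * 0.672 = 11817 + 4906 = 16723
Net migration: Group 1 − 480 → 6323
End of period: [6323, 6428, 14152, 12140, 9456, 16723]
After projecting period 2:
Births: 12140 * 0.418 = 5075  |  9456 * 0.225 = 2128 ⇒ total 7203
Group 2: 6323 * 0.974 = 6159
Group 3: 6428 * 0.976 = 6274
Group 4: 14152 * 0.979 = 13855
Group 5: 12140 * 0.985 = 11958
Group 6: 9456 * 0.953 + 16723 * 0.672 = 9012 + 11238 = 20250
Net migration: Group 1 − 480 → 6723
End of period: [6723, 6159, 6274, 13855, 11958, 20250]
Scenario B total after 2 periods: 65219
Difference B − A = 65219 − 65863 = -644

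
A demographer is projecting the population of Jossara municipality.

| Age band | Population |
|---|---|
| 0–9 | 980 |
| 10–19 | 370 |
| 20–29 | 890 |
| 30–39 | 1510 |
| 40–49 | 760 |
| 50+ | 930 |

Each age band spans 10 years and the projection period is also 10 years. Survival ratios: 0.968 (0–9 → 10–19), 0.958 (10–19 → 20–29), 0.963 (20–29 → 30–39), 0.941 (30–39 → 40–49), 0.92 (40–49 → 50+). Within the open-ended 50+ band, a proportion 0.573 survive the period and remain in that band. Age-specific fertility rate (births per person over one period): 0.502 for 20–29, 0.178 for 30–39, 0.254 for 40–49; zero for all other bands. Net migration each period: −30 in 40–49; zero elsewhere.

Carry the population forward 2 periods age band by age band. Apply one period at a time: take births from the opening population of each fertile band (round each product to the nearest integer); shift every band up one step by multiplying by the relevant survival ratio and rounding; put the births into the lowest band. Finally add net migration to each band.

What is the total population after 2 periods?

Period 1:
Births: 890 × 0.502 = 447  |  1510 × 0.178 = 269  |  760 × 0.254 = 193 — total 909
10–19: 980 × 0.968 = 949
20–29: 370 × 0.958 = 354
30–39: 890 × 0.963 = 857
40–49: 1510 × 0.941 = 1421
50+: 760 × 0.92 + 930 × 0.573 = 699 + 533 = 1232
Net migration: 40–49 − 30 → 1391
End of period: [909, 949, 354, 857, 1391, 1232]
Period 2:
Births: 354 × 0.502 = 178  |  857 × 0.178 = 153  |  1391 × 0.254 = 353 — total 684
10–19: 909 × 0.968 = 880
20–29: 949 × 0.958 = 909
30–39: 354 × 0.963 = 341
40–49: 857 × 0.941 = 806
50+: 1391 × 0.92 + 1232 × 0.573 = 1280 + 706 = 1986
Net migration: 40–49 − 30 → 776
End of period: [684, 880, 909, 341, 776, 1986]
Total after period 2: 684 + 880 + 909 + 341 + 776 + 1986 = 5576

5576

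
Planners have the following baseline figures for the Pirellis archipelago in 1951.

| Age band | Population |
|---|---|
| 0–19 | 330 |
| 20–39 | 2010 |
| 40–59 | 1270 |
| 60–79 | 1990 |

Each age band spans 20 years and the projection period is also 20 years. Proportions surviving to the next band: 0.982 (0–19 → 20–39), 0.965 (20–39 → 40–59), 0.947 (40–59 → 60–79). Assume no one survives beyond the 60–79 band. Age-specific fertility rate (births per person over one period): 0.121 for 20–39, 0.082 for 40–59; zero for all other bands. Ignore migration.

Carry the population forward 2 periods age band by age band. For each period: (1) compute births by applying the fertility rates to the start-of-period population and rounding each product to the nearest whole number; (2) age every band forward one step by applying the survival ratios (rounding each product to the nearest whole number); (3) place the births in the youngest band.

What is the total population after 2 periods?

(Bands numbered youngest = 1 to oldest = 4.)
Period 1:
Births: 2010 × 0.121 = 243  |  1270 × 0.082 = 104 → 347
Band 2: 330 × 0.982 = 324
Band 3: 2010 × 0.965 = 1940
Band 4: 1270 × 0.947 = 1203
End of period: [347, 324, 1940, 1203]
Period 2:
Births: 324 × 0.121 = 39  |  1940 × 0.082 = 159 → 198
Band 2: 347 × 0.982 = 341
Band 3: 324 × 0.965 = 313
Band 4: 1940 × 0.947 = 1837
End of period: [198, 341, 313, 1837]
Total after period 2: 198 + 341 + 313 + 1837 = 2689

2689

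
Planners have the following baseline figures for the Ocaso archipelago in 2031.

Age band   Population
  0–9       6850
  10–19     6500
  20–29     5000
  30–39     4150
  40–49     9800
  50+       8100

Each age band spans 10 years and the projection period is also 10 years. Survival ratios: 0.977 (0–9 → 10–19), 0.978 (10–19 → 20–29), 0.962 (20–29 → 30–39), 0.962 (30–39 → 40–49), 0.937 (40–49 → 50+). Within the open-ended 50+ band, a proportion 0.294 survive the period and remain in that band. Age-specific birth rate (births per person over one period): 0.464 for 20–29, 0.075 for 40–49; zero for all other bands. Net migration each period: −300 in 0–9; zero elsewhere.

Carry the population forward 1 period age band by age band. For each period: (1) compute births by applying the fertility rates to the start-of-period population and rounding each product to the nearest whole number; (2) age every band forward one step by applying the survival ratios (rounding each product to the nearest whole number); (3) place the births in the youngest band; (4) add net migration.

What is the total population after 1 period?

(Bands numbered youngest = 1 to oldest = 6.)
[period 1]
Births: 5000 × 0.464 = 2320 ; 9800 × 0.075 = 735 — total 3055
Band 2: 6850 × 0.977 = 6692
Band 3: 6500 × 0.978 = 6357
Band 4: 5000 × 0.962 = 4810
Band 5: 4150 × 0.962 = 3992
Band 6: 9800 × 0.937 + 8100 × 0.294 = 9183 + 2381 = 11564
Net migration: Band 1 − 300 → 2755
End of period: [2755, 6692, 6357, 4810, 3992, 11564]
Total after period 1: 2755 + 6692 + 6357 + 4810 + 3992 + 11564 = 36170

36170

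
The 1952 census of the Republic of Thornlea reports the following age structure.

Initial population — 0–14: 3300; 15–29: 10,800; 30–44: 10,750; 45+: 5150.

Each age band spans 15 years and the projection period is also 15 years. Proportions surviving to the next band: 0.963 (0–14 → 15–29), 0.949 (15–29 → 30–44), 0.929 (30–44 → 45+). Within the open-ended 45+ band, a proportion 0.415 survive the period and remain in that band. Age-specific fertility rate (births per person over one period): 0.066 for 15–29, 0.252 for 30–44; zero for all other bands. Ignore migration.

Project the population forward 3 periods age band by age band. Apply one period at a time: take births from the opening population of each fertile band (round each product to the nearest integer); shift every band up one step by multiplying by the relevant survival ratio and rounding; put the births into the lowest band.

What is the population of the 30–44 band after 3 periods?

Call the bands 1 to 4, youngest first.
[period 1]
Births: 10800 × 0.066 = 713 ; 10750 × 0.252 = 2709 — total 3422
Band 2: 3300 × 0.963 = 3178
Band 3: 10800 × 0.949 = 10249
Band 4: 10750 × 0.929 + 5150 × 0.415 = 9987 + 2137 = 12124
Population now: 0–14=3422, 15–29=3178, 30–44=10249, 45+=12124
[period 2]
Births: 3178 × 0.066 = 210 ; 10249 × 0.252 = 2583 — total 2793
Band 2: 3422 × 0.963 = 3295
Band 3: 3178 × 0.949 = 3016
Band 4: 10249 × 0.929 + 12124 × 0.415 = 9521 + 5031 = 14552
Population now: 0–14=2793, 15–29=3295, 30–44=3016, 45+=14552
[period 3]
Births: 3295 × 0.066 = 217 ; 3016 × 0.252 = 760 — total 977
Band 2: 2793 × 0.963 = 2690
Band 3: 3295 × 0.949 = 3127
Band 4: 3016 × 0.929 + 14552 × 0.415 = 2802 + 6039 = 8841
Population now: 0–14=977, 15–29=2690, 30–44=3127, 45+=8841

3127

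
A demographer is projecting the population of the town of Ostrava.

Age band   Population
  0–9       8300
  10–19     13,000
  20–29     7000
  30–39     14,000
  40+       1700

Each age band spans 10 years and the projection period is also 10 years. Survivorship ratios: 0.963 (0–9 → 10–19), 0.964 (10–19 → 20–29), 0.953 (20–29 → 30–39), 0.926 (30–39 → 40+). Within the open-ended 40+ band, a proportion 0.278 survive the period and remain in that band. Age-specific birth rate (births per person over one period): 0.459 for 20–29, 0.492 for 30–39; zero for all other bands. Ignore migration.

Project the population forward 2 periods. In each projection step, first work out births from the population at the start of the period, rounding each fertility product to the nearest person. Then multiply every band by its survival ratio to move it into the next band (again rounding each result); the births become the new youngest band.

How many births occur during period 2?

9034

Period 1.
Births: 7000 * 0.459 = 3213, 14000 * 0.492 = 6888 ⇒ total 10101
10–19: 8300 * 0.963 = 7993
20–29: 13000 * 0.964 = 12532
30–39: 7000 * 0.953 = 6671
40+: 14000 * 0.926 + 1700 * 0.278 = 12964 + 473 = 13437
Giving 10101 / 7993 / 12532 / 6671 / 13437.
Period 2.
Births: 12532 * 0.459 = 5752, 6671 * 0.492 = 3282 ⇒ total 9034
10–19: 10101 * 0.963 = 9727
20–29: 7993 * 0.964 = 7705
30–39: 12532 * 0.953 = 11943
40+: 6671 * 0.926 + 13437 * 0.278 = 6177 + 3735 = 9912
Giving 9034 / 9727 / 7705 / 11943 / 9912.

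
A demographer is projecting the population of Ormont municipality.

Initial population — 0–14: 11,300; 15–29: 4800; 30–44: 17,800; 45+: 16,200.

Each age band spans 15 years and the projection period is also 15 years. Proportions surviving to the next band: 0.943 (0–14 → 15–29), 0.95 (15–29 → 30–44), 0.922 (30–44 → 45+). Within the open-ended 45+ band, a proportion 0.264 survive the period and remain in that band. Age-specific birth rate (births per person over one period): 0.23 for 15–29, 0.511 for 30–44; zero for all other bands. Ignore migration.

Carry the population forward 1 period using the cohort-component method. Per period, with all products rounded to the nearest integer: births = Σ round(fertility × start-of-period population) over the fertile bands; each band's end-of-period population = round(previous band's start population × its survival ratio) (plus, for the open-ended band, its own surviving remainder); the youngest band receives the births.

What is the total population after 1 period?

46105

(Groups numbered youngest = 1 to oldest = 4.)
Period 1.
Births: 4800 * 0.23 = 1104 ; 17800 * 0.511 = 9096 — total 10200
Group 2: 11300 * 0.943 = 10656
Group 3: 4800 * 0.95 = 4560
Group 4: 17800 * 0.922 + 16200 * 0.264 = 16412 + 4277 = 20689
→ [10200, 10656, 4560, 20689]
Total after period 1: 10200 + 10656 + 4560 + 20689 = 46105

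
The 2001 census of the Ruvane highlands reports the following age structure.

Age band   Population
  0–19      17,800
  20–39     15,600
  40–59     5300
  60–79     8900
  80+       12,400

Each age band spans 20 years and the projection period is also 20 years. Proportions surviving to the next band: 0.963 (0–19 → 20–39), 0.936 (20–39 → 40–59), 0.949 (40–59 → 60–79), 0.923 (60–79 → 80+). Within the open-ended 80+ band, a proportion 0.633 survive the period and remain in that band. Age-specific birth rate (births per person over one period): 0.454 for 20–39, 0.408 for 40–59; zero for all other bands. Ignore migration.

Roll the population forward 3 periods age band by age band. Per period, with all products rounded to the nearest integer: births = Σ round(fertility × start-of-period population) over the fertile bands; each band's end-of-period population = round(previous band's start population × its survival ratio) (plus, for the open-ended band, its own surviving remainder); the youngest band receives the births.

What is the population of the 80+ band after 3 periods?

Let group 1 be 0–19 through group 5 = 80+.
[period 1]
Births: 15600 * 0.454 = 7082 ; 5300 * 0.408 = 2162 ⇒ total 9244
Group 2: 17800 * 0.963 = 17141
Group 3: 15600 * 0.936 = 14602
Group 4: 5300 * 0.949 = 5030
Group 5: 8900 * 0.923 + 12400 * 0.633 = 8215 + 7849 = 16064
End of period: [9244, 17141, 14602, 5030, 16064]
[period 2]
Births: 17141 * 0.454 = 7782 ; 14602 * 0.408 = 5958 ⇒ total 13740
Group 2: 9244 * 0.963 = 8902
Group 3: 17141 * 0.936 = 16044
Group 4: 14602 * 0.949 = 13857
Group 5: 5030 * 0.923 + 16064 * 0.633 = 4643 + 10169 = 14812
End of period: [13740, 8902, 16044, 13857, 14812]
[period 3]
Births: 8902 * 0.454 = 4042 ; 16044 * 0.408 = 6546 ⇒ total 10588
Group 2: 13740 * 0.963 = 13232
Group 3: 8902 * 0.936 = 8332
Group 4: 16044 * 0.949 = 15226
Group 5: 13857 * 0.923 + 14812 * 0.633 = 12790 + 9376 = 22166
End of period: [10588, 13232, 8332, 15226, 22166]

22166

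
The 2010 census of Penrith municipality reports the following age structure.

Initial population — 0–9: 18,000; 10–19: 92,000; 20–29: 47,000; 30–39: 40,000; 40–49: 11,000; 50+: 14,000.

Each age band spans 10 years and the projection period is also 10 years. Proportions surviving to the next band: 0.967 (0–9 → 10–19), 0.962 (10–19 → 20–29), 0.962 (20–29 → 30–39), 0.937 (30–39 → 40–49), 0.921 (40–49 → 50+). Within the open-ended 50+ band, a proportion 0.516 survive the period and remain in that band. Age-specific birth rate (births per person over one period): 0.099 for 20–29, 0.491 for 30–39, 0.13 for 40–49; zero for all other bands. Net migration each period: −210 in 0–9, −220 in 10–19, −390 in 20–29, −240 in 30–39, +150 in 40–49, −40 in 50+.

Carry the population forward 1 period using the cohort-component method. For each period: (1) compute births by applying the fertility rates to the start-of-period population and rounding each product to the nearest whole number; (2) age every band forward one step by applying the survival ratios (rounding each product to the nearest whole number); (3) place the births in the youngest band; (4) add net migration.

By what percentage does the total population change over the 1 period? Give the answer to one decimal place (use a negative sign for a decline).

3.9

Period 1:
Births: 47000 × 0.099 = 4653, 40000 × 0.491 = 19640, 11000 × 0.13 = 1430 ⇒ total 25723
10–19: 18000 × 0.967 = 17406
20–29: 92000 × 0.962 = 88504
30–39: 47000 × 0.962 = 45214
40–49: 40000 × 0.937 = 37480
50+: 11000 × 0.921 + 14000 × 0.516 = 10131 + 7224 = 17355
Net migration: 0–9 − 210 → 25513; 10–19 − 220 → 17186; 20–29 − 390 → 88114; 30–39 − 240 → 44974; 40–49 + 150 → 37630; 50+ − 40 → 17315
→ [25513, 17186, 88114, 44974, 37630, 17315]
Total: 222000 → 230732; change = 8732; percentage change = 3.9%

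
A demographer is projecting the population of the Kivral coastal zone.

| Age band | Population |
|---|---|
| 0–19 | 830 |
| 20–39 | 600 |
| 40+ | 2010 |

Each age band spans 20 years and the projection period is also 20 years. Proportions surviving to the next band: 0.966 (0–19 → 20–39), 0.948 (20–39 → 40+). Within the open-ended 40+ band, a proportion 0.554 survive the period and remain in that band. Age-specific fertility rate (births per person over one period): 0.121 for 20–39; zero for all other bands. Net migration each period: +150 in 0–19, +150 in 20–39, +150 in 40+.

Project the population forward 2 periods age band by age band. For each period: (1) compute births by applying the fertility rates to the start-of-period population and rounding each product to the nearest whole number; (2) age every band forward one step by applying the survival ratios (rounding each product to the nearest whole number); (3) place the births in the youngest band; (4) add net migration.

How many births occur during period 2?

Period 1.
Births: 600 × 0.121 = 73
20–39: 830 × 0.966 = 802
40+: 600 × 0.948 + 2010 × 0.554 = 569 + 1114 = 1683
Net migration: 0–19 + 150 → 223; 20–39 + 150 → 952; 40+ + 150 → 1833
Population now: 0–19=223, 20–39=952, 40+=1833
Period 2.
Births: 952 × 0.121 = 115
20–39: 223 × 0.966 = 215
40+: 952 × 0.948 + 1833 × 0.554 = 902 + 1015 = 1917
Net migration: 0–19 + 150 → 265; 20–39 + 150 → 365; 40+ + 150 → 2067
Population now: 0–19=265, 20–39=365, 40+=2067

115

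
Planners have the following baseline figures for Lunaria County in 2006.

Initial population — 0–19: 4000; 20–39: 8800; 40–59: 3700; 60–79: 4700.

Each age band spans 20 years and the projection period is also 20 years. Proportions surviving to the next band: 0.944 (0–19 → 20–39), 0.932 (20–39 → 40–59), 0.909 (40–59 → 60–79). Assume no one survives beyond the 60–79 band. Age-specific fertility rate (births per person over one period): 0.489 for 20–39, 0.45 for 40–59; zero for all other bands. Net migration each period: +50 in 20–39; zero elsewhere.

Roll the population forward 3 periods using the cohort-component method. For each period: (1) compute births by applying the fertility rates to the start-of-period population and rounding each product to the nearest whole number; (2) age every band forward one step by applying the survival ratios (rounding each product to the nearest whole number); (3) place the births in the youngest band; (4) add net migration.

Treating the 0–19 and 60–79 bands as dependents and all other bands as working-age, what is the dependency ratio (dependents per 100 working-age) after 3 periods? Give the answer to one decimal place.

[period 1]
Births: 8800 * 0.489 = 4303, 3700 * 0.45 = 1665 ⇒ total 5968
20–39: 4000 * 0.944 = 3776
40–59: 8800 * 0.932 = 8202
60–79: 3700 * 0.909 = 3363
Net migration: 20–39 + 50 → 3826
End of period: [5968, 3826, 8202, 3363]
[period 2]
Births: 3826 * 0.489 = 1871, 8202 * 0.45 = 3691 ⇒ total 5562
20–39: 5968 * 0.944 = 5634
40–59: 3826 * 0.932 = 3566
60–79: 8202 * 0.909 = 7456
Net migration: 20–39 + 50 → 5684
End of period: [5562, 5684, 3566, 7456]
[period 3]
Births: 5684 * 0.489 = 2779, 3566 * 0.45 = 1605 ⇒ total 4384
20–39: 5562 * 0.944 = 5251
40–59: 5684 * 0.932 = 5297
60–79: 3566 * 0.909 = 3241
Net migration: 20–39 + 50 → 5301
End of period: [4384, 5301, 5297, 3241]
Dependents (band 0–19 + band 60–79) = 4384 + 3241 = 7625; working-age = 10598; ratio = 7625/10598 × 100 = 71.9

71.9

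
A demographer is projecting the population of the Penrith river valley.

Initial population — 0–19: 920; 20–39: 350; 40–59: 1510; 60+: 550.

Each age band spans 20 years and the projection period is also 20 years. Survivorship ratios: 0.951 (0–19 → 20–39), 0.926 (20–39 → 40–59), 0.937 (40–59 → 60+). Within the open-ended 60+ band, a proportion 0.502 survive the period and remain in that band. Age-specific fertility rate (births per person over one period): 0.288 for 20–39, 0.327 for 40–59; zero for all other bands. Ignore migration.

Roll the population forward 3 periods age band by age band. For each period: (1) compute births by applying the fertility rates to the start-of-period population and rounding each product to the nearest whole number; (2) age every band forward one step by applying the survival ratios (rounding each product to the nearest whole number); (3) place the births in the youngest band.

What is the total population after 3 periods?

2630

Call the bands 1 to 4, youngest first.
— Period 1 —
Births: 350 * 0.288 = 101  |  1510 * 0.327 = 494 — total 595
Band 2: 920 * 0.951 = 875
Band 3: 350 * 0.926 = 324
Band 4: 1510 * 0.937 + 550 * 0.502 = 1415 + 276 = 1691
End of period: [595, 875, 324, 1691]
— Period 2 —
Births: 875 * 0.288 = 252  |  324 * 0.327 = 106 — total 358
Band 2: 595 * 0.951 = 566
Band 3: 875 * 0.926 = 810
Band 4: 324 * 0.937 + 1691 * 0.502 = 304 + 849 = 1153
End of period: [358, 566, 810, 1153]
— Period 3 —
Births: 566 * 0.288 = 163  |  810 * 0.327 = 265 — total 428
Band 2: 358 * 0.951 = 340
Band 3: 566 * 0.926 = 524
Band 4: 810 * 0.937 + 1153 * 0.502 = 759 + 579 = 1338
End of period: [428, 340, 524, 1338]
Total after period 3: 428 + 340 + 524 + 1338 = 2630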